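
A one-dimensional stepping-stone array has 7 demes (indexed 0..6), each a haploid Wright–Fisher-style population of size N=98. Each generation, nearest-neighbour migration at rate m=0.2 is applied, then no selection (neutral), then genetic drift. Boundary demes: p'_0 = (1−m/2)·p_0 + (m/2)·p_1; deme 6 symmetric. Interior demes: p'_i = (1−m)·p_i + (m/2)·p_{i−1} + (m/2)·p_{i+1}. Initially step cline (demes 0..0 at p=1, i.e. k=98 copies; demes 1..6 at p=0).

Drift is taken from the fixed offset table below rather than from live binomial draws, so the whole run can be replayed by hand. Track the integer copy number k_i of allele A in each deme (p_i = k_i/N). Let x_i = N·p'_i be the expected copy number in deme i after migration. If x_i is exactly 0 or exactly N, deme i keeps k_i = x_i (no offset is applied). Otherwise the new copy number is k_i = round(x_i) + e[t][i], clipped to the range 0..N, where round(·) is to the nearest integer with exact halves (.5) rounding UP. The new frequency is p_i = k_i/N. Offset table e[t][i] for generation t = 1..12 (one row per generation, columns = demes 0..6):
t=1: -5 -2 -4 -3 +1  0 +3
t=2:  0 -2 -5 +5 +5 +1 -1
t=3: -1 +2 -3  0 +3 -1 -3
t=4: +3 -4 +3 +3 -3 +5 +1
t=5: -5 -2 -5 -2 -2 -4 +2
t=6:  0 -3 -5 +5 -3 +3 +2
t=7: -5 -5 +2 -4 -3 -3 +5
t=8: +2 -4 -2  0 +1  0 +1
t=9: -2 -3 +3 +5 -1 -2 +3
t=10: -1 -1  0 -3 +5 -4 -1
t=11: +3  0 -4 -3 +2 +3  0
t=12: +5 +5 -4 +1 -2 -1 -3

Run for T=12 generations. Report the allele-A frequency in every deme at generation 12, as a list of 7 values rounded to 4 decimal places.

[0.3980, 0.2143, 0.0000, 0.0204, 0.0408, 0.0306, 0.0000]

t=0: k=[98 0 0 0 0 0 0]
t=1: x=[88.2000 9.8000 0.0000 0.0000 0.0000 0.0000 0.0000] k=[83 8 0 0 0 0 0]
t=2: x=[75.5000 14.7000 0.8000 0.0000 0.0000 0.0000 0.0000] k=[76 13 0 0 0 0 0]
t=3: x=[69.7000 18.0000 1.3000 0.0000 0.0000 0.0000 0.0000] k=[69 20 0 0 0 0 0]
t=4: x=[64.1000 22.9000 2.0000 0.0000 0.0000 0.0000 0.0000] k=[67 19 5 0 0 0 0]
t=5: x=[62.2000 22.4000 5.9000 0.5000 0.0000 0.0000 0.0000] k=[57 20 1 0 0 0 0]
t=6: x=[53.3000 21.8000 2.8000 0.1000 0.0000 0.0000 0.0000] k=[53 19 0 5 0 0 0]
t=7: x=[49.6000 20.5000 2.4000 4.0000 0.5000 0.0000 0.0000] k=[45 16 4 0 0 0 0]
t=8: x=[42.1000 17.7000 4.8000 0.4000 0.0000 0.0000 0.0000] k=[44 14 3 0 0 0 0]
t=9: x=[41.0000 15.9000 3.8000 0.3000 0.0000 0.0000 0.0000] k=[39 13 7 5 0 0 0]
t=10: x=[36.4000 15.0000 7.4000 4.7000 0.5000 0.0000 0.0000] k=[35 14 7 2 6 0 0]
t=11: x=[32.9000 15.4000 7.2000 2.9000 5.0000 0.6000 0.0000] k=[36 15 3 0 7 4 0]
t=12: x=[33.9000 15.9000 3.9000 1.0000 6.0000 3.9000 0.4000] k=[39 21 0 2 4 3 0]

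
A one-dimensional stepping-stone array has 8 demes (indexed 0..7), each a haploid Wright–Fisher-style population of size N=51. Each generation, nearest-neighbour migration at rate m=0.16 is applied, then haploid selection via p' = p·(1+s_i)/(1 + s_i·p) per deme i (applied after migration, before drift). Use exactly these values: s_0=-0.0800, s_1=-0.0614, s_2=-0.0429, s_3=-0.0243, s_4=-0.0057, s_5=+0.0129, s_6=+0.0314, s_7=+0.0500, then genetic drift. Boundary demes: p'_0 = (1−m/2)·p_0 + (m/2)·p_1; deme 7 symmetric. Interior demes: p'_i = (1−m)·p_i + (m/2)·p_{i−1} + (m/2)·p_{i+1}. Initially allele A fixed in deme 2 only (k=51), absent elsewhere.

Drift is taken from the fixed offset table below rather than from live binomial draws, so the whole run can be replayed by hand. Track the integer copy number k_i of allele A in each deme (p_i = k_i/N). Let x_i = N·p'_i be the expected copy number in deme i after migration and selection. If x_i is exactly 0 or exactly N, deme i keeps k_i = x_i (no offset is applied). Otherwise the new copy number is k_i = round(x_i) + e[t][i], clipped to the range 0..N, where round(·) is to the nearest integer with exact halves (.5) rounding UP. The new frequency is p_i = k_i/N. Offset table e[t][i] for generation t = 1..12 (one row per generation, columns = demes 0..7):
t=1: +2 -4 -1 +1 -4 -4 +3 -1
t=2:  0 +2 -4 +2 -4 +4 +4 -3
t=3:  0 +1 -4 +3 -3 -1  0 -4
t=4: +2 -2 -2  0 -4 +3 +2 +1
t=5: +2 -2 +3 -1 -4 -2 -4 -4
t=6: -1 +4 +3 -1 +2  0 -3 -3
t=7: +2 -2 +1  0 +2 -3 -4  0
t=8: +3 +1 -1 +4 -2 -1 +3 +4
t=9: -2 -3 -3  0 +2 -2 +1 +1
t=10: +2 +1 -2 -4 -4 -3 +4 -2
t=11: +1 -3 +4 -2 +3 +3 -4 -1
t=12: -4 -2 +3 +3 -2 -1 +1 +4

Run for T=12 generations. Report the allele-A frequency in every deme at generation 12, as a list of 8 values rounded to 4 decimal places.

[0.0392, 0.0392, 0.2549, 0.1569, 0.0588, 0.0392, 0.0196, 0.0000]

t=0: k=[0 0 51 0 0 0 0 0]
t=1: x=[0.0000 3.8484 42.5350 3.9886 0.0000 0.0000 0.0000 0.0000] k=[0 0 42 5 0 0 0 0]
t=2: x=[0.0000 3.1665 35.2060 7.4030 0.3977 0.0000 0.0000 0.0000] k=[0 5 31 9 0 0 0 0]
t=3: x=[0.3682 6.3207 26.6026 9.8431 0.7160 0.0000 0.0000 0.0000] k=[0 7 23 13 0 0 0 0]
t=4: x=[0.5157 7.3140 20.3812 12.5261 1.0342 0.0000 0.0000 0.0000] k=[3 5 18 13 0 0 0 0]
t=5: x=[2.9217 5.5583 16.0735 12.1311 1.0342 0.0000 0.0000 0.0000] k=[5 4 19 11 0 0 0 0]
t=6: x=[4.5616 4.9875 16.6644 10.5526 0.8751 0.0000 0.0000 0.0000] k=[4 9 20 10 3 0 0 0]
t=7: x=[4.0761 9.0007 17.8085 10.0402 3.3023 0.2431 0.0000 0.0000] k=[6 7 19 10 5 0 0 0]
t=8: x=[5.6475 7.4670 16.8221 10.1190 4.9743 0.4051 0.0000 0.0000] k=[9 8 16 14 3 0 0 0]
t=9: x=[8.3229 8.2714 14.7363 13.0398 3.6207 0.2431 0.0000 0.0000] k=[6 5 12 13 6 0 0 0]
t=10: x=[5.4975 5.3299 11.1337 12.1311 6.0495 0.4861 0.0000 0.0000] k=[7 6 9 8 2 0 0 0]
t=11: x=[6.4363 5.9774 8.3687 7.4423 2.3074 0.1621 0.0000 0.0000] k=[7 3 12 5 5 3 0 0]
t=12: x=[6.2107 3.8105 10.3535 5.4393 4.8150 2.9555 0.2475 0.0000] k=[2 2 13 8 3 2 1 0]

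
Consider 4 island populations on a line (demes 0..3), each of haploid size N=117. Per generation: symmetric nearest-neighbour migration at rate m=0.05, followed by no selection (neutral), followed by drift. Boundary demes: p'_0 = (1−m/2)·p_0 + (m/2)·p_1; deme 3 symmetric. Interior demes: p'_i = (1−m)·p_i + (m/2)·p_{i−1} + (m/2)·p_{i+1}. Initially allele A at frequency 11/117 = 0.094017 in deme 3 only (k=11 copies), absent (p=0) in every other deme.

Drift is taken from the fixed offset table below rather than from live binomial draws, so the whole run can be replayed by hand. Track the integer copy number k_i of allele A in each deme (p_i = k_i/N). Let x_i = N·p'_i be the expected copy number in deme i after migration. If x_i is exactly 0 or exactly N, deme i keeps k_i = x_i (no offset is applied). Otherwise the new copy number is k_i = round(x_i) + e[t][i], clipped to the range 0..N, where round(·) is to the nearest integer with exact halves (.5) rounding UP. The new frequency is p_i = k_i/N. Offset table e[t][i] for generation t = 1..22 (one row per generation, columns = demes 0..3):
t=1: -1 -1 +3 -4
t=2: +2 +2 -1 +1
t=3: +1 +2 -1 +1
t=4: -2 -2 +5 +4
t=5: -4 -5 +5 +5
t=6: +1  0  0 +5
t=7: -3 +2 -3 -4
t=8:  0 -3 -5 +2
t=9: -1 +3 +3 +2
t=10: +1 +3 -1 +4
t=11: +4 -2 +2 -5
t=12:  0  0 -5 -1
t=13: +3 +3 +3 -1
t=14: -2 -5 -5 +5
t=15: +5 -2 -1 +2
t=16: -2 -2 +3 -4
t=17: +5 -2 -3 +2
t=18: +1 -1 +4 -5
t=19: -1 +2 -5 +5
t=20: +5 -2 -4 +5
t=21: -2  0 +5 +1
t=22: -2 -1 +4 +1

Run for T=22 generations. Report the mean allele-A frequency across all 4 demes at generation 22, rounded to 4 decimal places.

t=0: k=[0 0 0 11]
t=1: x=[0.0000 0.0000 0.2750 10.7250] k=[0 0 3 7]
t=2: x=[0.0000 0.0750 3.0250 6.9000] k=[0 2 2 8]
t=3: x=[0.0500 1.9500 2.1500 7.8500] k=[1 4 1 9]
t=4: x=[1.0750 3.8500 1.2750 8.8000] k=[0 2 6 13]
t=5: x=[0.0500 2.0500 6.0750 12.8250] k=[0 0 11 18]
t=6: x=[0.0000 0.2750 10.9000 17.8250] k=[0 0 11 23]
t=7: x=[0.0000 0.2750 11.0250 22.7000] k=[0 2 8 19]
t=8: x=[0.0500 2.1000 8.1250 18.7250] k=[0 0 3 21]
t=9: x=[0.0000 0.0750 3.3750 20.5500] k=[0 3 6 23]
t=10: x=[0.0750 3.0000 6.3500 22.5750] k=[1 6 5 27]
t=11: x=[1.1250 5.8500 5.5750 26.4500] k=[5 4 8 21]
t=12: x=[4.9750 4.1250 8.2250 20.6750] k=[5 4 3 20]
t=13: x=[4.9750 4.0000 3.4500 19.5750] k=[8 7 6 19]
t=14: x=[7.9750 7.0000 6.3500 18.6750] k=[6 2 1 24]
t=15: x=[5.9000 2.0750 1.6000 23.4250] k=[11 0 1 25]
t=16: x=[10.7250 0.3000 1.5750 24.4000] k=[9 0 5 20]
t=17: x=[8.7750 0.3500 5.2500 19.6250] k=[14 0 2 22]
t=18: x=[13.6500 0.4000 2.4500 21.5000] k=[15 0 6 17]
t=19: x=[14.6250 0.5250 6.1250 16.7250] k=[14 3 1 22]
t=20: x=[13.7250 3.2250 1.5750 21.4750] k=[19 1 0 26]
t=21: x=[18.5500 1.4250 0.6750 25.3500] k=[17 1 6 26]
t=22: x=[16.6000 1.5250 6.3750 25.5000] k=[15 1 10 27]

0.1132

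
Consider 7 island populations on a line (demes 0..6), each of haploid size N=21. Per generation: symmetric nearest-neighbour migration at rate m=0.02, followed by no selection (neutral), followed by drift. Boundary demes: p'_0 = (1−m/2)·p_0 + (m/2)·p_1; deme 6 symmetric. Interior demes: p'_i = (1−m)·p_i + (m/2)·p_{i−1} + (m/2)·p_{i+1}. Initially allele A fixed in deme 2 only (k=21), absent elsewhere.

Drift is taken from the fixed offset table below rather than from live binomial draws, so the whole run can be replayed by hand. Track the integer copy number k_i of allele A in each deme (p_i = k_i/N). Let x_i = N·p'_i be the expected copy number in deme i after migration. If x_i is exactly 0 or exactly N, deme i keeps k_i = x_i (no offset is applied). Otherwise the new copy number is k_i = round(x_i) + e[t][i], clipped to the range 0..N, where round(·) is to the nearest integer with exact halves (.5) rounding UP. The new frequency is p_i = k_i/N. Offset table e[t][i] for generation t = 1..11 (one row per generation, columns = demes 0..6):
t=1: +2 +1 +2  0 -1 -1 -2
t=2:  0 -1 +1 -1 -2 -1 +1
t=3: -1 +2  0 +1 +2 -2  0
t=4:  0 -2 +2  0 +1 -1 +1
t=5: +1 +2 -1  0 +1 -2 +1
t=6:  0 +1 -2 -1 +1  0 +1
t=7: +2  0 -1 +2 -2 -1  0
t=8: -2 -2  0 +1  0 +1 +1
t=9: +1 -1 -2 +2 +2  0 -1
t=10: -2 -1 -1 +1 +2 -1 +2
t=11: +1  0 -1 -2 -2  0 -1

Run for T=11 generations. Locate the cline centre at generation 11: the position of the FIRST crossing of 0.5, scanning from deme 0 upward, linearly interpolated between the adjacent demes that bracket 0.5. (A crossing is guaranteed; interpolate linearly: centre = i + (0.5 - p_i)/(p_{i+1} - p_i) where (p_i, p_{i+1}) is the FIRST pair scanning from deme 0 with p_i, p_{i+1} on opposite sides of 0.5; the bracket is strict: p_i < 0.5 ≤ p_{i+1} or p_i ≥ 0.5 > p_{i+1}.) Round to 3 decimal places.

1.808

t=0: k=[0 0 21 0 0 0 0]
t=1: x=[0.0000 0.2100 20.5800 0.2100 0.0000 0.0000 0.0000] k=[0 1 21 0 0 0 0]
t=2: x=[0.0100 1.1900 20.5900 0.2100 0.0000 0.0000 0.0000] k=[0 0 21 0 0 0 0]
t=3: x=[0.0000 0.2100 20.5800 0.2100 0.0000 0.0000 0.0000] k=[0 2 21 1 0 0 0]
t=4: x=[0.0200 2.1700 20.6100 1.1900 0.0100 0.0000 0.0000] k=[0 0 21 1 1 0 0]
t=5: x=[0.0000 0.2100 20.5900 1.2000 0.9900 0.0100 0.0000] k=[0 2 20 1 2 0 0]
t=6: x=[0.0200 2.1600 19.6300 1.2000 1.9700 0.0200 0.0000] k=[0 3 18 0 3 0 0]
t=7: x=[0.0300 3.1200 17.6700 0.2100 2.9400 0.0300 0.0000] k=[2 3 17 2 1 0 0]
t=8: x=[2.0100 3.1300 16.7100 2.1400 1.0000 0.0100 0.0000] k=[0 1 17 3 1 1 0]
t=9: x=[0.0100 1.1500 16.7000 3.1200 1.0200 0.9900 0.0100] k=[1 0 15 5 3 1 0]
t=10: x=[0.9900 0.1600 14.7500 5.0800 3.0000 1.0100 0.0100] k=[0 0 14 6 5 0 2]
t=11: x=[0.0000 0.1400 13.7800 6.0700 4.9600 0.0700 1.9800] k=[0 0 13 4 3 0 1]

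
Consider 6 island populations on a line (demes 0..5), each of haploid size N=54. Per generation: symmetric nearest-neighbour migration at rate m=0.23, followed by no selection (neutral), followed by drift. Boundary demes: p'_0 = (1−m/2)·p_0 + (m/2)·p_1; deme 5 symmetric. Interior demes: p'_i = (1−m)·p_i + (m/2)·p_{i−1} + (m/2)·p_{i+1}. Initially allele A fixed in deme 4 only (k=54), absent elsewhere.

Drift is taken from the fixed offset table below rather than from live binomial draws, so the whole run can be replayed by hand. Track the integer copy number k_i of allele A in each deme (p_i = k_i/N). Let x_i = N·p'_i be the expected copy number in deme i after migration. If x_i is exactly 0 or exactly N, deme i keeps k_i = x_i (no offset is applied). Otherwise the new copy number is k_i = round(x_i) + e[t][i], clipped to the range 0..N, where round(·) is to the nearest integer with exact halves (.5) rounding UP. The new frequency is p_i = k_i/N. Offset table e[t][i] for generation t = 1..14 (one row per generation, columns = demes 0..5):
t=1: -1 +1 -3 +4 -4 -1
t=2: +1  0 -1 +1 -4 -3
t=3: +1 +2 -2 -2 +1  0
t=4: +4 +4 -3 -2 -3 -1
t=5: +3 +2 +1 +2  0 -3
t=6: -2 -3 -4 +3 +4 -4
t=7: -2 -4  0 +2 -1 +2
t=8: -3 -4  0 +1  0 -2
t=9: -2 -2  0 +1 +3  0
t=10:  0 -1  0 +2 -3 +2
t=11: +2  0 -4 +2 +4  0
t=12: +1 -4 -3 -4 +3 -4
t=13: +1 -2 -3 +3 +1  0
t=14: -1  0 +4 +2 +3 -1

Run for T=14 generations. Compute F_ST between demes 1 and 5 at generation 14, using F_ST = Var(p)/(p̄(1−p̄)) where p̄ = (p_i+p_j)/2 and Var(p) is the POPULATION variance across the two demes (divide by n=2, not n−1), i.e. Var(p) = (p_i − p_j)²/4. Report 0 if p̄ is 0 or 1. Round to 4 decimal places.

t=0: k=[0 0 0 0 54 0]
t=1: x=[0.0000 0.0000 0.0000 6.2100 41.5800 6.2100] k=[0 0 0 10 38 5]
t=2: x=[0.0000 0.0000 1.1500 12.0700 30.9850 8.7950] k=[0 0 0 13 27 6]
t=3: x=[0.0000 0.0000 1.4950 13.1150 22.9750 8.4150] k=[0 0 0 11 24 8]
t=4: x=[0.0000 0.0000 1.2650 11.2300 20.6650 9.8400] k=[0 0 0 9 18 9]
t=5: x=[0.0000 0.0000 1.0350 9.0000 15.9300 10.0350] k=[0 0 2 11 16 7]
t=6: x=[0.0000 0.2300 2.8050 10.5400 14.3900 8.0350] k=[0 0 0 14 18 4]
t=7: x=[0.0000 0.0000 1.6100 12.8500 15.9300 5.6100] k=[0 0 2 15 15 8]
t=8: x=[0.0000 0.2300 3.2650 13.5050 14.1950 8.8050] k=[0 0 3 15 14 7]
t=9: x=[0.0000 0.3450 4.0350 13.5050 13.3100 7.8050] k=[0 0 4 15 16 8]
t=10: x=[0.0000 0.4600 4.8050 13.8500 14.9650 8.9200] k=[0 0 5 16 12 11]
t=11: x=[0.0000 0.5750 5.6900 14.2750 12.3450 11.1150] k=[0 1 2 16 16 11]
t=12: x=[0.1150 1.0000 3.4950 14.3900 15.4250 11.5750] k=[1 0 0 10 18 8]
t=13: x=[0.8850 0.1150 1.1500 9.7700 15.9300 9.1500] k=[2 0 0 13 17 9]
t=14: x=[1.7700 0.2300 1.4950 11.9650 15.6200 9.9200] k=[1 0 5 14 19 9]

0.0909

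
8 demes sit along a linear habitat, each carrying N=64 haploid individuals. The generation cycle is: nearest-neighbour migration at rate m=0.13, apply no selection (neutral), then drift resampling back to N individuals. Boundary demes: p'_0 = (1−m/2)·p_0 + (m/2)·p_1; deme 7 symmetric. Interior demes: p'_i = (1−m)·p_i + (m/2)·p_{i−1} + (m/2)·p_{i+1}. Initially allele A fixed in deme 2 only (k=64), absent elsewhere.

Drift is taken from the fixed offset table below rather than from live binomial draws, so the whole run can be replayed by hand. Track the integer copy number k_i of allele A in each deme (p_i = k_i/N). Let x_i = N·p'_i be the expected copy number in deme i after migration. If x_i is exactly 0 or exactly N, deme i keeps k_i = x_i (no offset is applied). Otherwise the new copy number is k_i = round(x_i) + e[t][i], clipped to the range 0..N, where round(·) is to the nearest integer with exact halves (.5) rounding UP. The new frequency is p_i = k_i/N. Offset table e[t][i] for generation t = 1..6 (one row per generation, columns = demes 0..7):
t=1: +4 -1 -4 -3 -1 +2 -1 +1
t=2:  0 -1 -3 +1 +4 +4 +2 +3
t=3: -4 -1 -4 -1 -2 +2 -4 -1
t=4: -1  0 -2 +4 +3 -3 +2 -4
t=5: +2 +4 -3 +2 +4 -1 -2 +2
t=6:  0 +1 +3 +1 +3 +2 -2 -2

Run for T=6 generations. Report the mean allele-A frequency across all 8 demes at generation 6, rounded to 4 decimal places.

t=0: k=[0 0 64 0 0 0 0 0]
t=1: x=[0.0000 4.1600 55.6800 4.1600 0.0000 0.0000 0.0000 0.0000] k=[0 3 52 1 0 0 0 0]
t=2: x=[0.1950 5.9900 45.5000 4.2500 0.0650 0.0000 0.0000 0.0000] k=[0 5 43 5 4 0 0 0]
t=3: x=[0.3250 7.1450 38.0600 7.4050 3.8050 0.2600 0.0000 0.0000] k=[0 6 34 6 2 2 0 0]
t=4: x=[0.3900 7.4300 30.3600 7.5600 2.2600 1.8700 0.1300 0.0000] k=[0 7 28 12 5 0 2 0]
t=5: x=[0.4550 7.9100 25.5950 12.5850 5.1300 0.4550 1.7400 0.1300] k=[2 12 23 15 9 0 0 2]
t=6: x=[2.6500 12.0650 21.7650 15.1300 8.8050 0.5850 0.1300 1.8700] k=[3 13 25 16 12 3 0 0]

0.1406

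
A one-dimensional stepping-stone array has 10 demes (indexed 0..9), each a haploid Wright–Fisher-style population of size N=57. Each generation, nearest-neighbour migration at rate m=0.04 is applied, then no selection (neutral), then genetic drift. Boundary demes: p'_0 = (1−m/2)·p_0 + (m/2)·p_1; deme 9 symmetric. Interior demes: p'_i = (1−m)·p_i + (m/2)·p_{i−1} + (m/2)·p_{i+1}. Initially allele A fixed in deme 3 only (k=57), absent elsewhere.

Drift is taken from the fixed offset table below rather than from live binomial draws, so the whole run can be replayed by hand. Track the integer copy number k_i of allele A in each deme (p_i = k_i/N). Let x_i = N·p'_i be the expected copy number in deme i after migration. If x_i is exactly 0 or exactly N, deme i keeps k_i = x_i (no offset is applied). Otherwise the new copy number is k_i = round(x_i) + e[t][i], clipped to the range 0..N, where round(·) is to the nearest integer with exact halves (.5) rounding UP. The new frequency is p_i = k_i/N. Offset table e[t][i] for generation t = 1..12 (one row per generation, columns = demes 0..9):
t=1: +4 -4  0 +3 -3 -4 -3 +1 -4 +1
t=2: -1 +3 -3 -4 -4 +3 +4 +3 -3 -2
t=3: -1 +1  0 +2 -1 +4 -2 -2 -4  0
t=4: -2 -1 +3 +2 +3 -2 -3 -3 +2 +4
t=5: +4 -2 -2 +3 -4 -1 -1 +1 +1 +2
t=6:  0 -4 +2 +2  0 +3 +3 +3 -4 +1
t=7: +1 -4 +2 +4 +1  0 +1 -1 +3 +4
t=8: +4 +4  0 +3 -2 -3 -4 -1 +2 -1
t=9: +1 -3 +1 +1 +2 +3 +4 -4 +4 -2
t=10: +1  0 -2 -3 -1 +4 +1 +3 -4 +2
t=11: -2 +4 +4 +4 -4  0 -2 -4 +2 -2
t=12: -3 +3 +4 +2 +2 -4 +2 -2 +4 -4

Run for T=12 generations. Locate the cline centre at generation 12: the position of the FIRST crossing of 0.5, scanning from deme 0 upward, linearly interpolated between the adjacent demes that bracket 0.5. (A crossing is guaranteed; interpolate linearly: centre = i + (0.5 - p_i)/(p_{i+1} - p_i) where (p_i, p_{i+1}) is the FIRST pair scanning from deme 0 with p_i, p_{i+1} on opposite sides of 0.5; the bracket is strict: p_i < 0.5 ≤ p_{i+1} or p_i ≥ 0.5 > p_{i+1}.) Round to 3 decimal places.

2.250

t=0: k=[0 0 0 57 0 0 0 0 0 0]
t=1: x=[0.0000 0.0000 1.1400 54.7200 1.1400 0.0000 0.0000 0.0000 0.0000 0.0000] k=[0 0 1 57 0 0 0 0 0 0]
t=2: x=[0.0000 0.0200 2.1000 54.7400 1.1400 0.0000 0.0000 0.0000 0.0000 0.0000] k=[0 3 0 51 0 0 0 0 0 0]
t=3: x=[0.0600 2.8800 1.0800 48.9600 1.0200 0.0000 0.0000 0.0000 0.0000 0.0000] k=[0 4 1 51 0 0 0 0 0 0]
t=4: x=[0.0800 3.8600 2.0600 48.9800 1.0200 0.0000 0.0000 0.0000 0.0000 0.0000] k=[0 3 5 51 4 0 0 0 0 0]
t=5: x=[0.0600 2.9800 5.8800 49.1400 4.8600 0.0800 0.0000 0.0000 0.0000 0.0000] k=[4 1 4 52 1 0 0 0 0 0]
t=6: x=[3.9400 1.1200 4.9000 50.0200 2.0000 0.0200 0.0000 0.0000 0.0000 0.0000] k=[4 0 7 52 2 3 0 0 0 0]
t=7: x=[3.9200 0.2200 7.7600 50.1000 3.0200 2.9200 0.0600 0.0000 0.0000 0.0000] k=[5 0 10 54 4 3 1 0 0 0]
t=8: x=[4.9000 0.3000 10.6800 52.1200 4.9800 2.9800 1.0200 0.0200 0.0000 0.0000] k=[9 4 11 55 3 0 0 0 0 0]
t=9: x=[8.9000 4.2400 11.7400 53.0800 3.9800 0.0600 0.0000 0.0000 0.0000 0.0000] k=[10 1 13 54 6 3 0 0 0 0]
t=10: x=[9.8200 1.4200 13.5800 52.2200 6.9000 3.0000 0.0600 0.0000 0.0000 0.0000] k=[11 1 12 49 6 7 1 0 0 0]
t=11: x=[10.8000 1.4200 12.5200 47.4000 6.8800 6.8600 1.1000 0.0200 0.0000 0.0000] k=[9 5 17 51 3 7 0 0 0 0]
t=12: x=[8.9200 5.3200 17.4400 49.3600 4.0400 6.7800 0.1400 0.0000 0.0000 0.0000] k=[6 8 21 51 6 3 2 0 0 0]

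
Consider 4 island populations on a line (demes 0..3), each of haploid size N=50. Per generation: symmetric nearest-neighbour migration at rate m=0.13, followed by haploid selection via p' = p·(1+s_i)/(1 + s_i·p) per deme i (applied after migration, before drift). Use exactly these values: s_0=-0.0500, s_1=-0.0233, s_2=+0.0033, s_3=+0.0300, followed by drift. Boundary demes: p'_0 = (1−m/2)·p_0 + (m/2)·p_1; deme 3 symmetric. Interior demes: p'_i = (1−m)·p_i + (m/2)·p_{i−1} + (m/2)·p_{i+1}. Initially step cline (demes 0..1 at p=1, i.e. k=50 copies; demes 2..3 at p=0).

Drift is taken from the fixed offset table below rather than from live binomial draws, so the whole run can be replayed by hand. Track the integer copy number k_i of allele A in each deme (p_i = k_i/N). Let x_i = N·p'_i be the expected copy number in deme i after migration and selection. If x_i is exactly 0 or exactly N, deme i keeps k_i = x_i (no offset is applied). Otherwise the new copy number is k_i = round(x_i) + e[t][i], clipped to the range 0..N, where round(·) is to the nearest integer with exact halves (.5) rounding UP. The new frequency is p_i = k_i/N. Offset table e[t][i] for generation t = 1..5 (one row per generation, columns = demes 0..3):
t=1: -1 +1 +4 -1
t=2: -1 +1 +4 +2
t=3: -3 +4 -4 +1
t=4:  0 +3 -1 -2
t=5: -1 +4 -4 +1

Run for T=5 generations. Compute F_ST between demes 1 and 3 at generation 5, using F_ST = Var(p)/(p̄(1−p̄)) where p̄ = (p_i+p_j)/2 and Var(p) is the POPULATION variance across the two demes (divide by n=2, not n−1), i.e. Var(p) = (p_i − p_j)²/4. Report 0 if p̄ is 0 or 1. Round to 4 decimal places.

t=0: k=[50 50 0 0]
t=1: x=[50.0000 46.6776 3.2600 0.0000] k=[50 48 7 0]
t=2: x=[49.8632 45.3668 9.2348 0.4685] k=[49 46 13 2]
t=3: x=[48.7437 43.9253 14.4638 2.7919] k=[46 48 10 4]
t=4: x=[45.9428 45.3006 12.1102 4.5098] k=[46 48 11 3]
t=5: x=[45.9428 45.3668 12.9165 3.6180] k=[45 49 9 5]

0.7794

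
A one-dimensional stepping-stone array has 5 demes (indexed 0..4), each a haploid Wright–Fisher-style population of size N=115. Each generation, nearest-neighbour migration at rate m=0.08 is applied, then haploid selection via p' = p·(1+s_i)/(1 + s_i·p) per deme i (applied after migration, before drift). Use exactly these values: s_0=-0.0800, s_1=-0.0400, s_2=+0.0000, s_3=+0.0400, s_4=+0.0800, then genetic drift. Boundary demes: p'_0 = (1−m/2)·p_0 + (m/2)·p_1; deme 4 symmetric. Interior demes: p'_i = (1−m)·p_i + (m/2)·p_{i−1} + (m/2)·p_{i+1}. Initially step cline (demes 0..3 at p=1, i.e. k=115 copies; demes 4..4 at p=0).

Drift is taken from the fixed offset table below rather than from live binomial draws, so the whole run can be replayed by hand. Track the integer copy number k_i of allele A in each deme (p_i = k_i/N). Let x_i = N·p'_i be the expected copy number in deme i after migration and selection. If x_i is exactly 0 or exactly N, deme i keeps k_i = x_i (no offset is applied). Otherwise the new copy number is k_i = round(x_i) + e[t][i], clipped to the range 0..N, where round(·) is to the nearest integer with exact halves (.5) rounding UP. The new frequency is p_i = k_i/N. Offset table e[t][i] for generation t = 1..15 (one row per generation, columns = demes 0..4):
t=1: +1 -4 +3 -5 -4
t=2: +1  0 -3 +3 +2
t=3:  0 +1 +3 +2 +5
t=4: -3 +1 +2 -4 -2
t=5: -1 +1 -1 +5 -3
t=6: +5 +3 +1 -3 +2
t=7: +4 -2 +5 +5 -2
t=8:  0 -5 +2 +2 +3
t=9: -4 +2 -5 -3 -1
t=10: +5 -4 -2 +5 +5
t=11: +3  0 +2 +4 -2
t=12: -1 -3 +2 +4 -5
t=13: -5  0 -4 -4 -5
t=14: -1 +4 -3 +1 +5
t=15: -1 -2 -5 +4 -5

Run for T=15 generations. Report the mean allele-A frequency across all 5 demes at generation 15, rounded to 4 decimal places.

t=0: k=[115 115 115 115 0]
t=1: x=[115.0000 115.0000 115.0000 110.5701 4.9522] k=[115 115 115 106 1]
t=2: x=[115.0000 115.0000 114.6400 102.6006 5.5958] k=[115 115 112 106 8]
t=3: x=[115.0000 114.8750 111.8800 102.7558 12.7677] k=[115 115 115 105 18]
t=4: x=[115.0000 115.0000 114.6000 102.3678 22.8569] k=[115 115 115 98 21]
t=5: x=[115.0000 115.0000 114.3200 96.2243 25.5779] k=[115 115 113 101 23]
t=6: x=[115.0000 114.9167 112.6000 98.9105 27.7062] k=[115 115 114 96 30]
t=7: x=[115.0000 114.9583 113.3200 94.7429 34.4686] k=[115 113 115 100 32]
t=8: x=[114.9130 113.0846 114.3200 98.4437 36.6133] k=[115 108 115 100 40]
t=9: x=[114.6957 108.3073 114.1200 98.7549 44.4800] k=[111 110 109 96 43]
t=10: x=[110.6221 109.8011 108.5200 95.0549 47.2466] k=[115 106 107 100 52]
t=11: x=[114.6088 106.0695 106.6800 98.9105 56.1283] k=[115 106 109 103 54]
t=12: x=[114.6088 106.1523 108.6400 101.7469 58.1722] k=[114 103 111 106 53]
t=13: x=[113.4365 103.3392 110.4800 104.4615 57.3313] k=[108 103 106 100 52]
t=14: x=[107.2163 102.8846 105.6400 98.8716 56.1283] k=[106 107 103 100 61]
t=15: x=[105.3264 106.4836 103.0400 99.1049 64.7470] k=[104 104 98 103 60]

0.8157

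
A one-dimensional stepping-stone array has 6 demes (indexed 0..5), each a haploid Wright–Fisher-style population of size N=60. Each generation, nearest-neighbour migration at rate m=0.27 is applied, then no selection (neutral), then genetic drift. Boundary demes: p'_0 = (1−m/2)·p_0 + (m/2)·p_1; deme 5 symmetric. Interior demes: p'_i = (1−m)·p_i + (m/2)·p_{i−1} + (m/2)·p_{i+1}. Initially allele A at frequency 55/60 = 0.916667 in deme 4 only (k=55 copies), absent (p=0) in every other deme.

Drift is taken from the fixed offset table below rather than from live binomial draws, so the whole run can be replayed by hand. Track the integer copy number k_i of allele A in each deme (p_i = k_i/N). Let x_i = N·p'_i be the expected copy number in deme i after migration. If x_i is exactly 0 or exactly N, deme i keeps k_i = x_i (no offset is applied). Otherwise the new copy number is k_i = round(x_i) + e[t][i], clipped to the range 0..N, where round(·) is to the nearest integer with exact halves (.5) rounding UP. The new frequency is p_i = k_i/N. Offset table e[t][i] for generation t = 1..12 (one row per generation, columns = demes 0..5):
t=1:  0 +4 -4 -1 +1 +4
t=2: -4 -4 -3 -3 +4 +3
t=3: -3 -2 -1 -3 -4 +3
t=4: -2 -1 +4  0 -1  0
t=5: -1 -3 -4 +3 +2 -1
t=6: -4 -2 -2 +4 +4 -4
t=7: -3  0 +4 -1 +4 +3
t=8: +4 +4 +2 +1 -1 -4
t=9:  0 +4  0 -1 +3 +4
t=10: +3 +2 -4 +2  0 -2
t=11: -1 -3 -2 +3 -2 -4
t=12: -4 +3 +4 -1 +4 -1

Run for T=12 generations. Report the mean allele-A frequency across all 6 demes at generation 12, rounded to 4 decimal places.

0.2222

t=0: k=[0 0 0 0 55 0]
t=1: x=[0.0000 0.0000 0.0000 7.4250 40.1500 7.4250] k=[0 0 0 6 41 11]
t=2: x=[0.0000 0.0000 0.8100 9.9150 32.2250 15.0500] k=[0 0 0 7 36 18]
t=3: x=[0.0000 0.0000 0.9450 9.9700 29.6550 20.4300] k=[0 0 0 7 26 23]
t=4: x=[0.0000 0.0000 0.9450 8.6200 23.0300 23.4050] k=[0 0 5 9 22 23]
t=5: x=[0.0000 0.6750 4.8650 10.2150 20.3800 22.8650] k=[0 0 1 13 22 22]
t=6: x=[0.0000 0.1350 2.4850 12.5950 20.7850 22.0000] k=[0 0 0 17 25 18]
t=7: x=[0.0000 0.0000 2.2950 15.7850 22.9750 18.9450] k=[0 0 6 15 27 22]
t=8: x=[0.0000 0.8100 6.4050 15.4050 24.7050 22.6750] k=[0 5 8 16 24 19]
t=9: x=[0.6750 4.7300 8.6750 16.0000 22.2450 19.6750] k=[1 9 9 15 25 24]
t=10: x=[2.0800 7.9200 9.8100 15.5400 23.5150 24.1350] k=[5 10 6 18 24 22]
t=11: x=[5.6750 8.7850 8.1600 17.1900 22.9200 22.2700] k=[5 6 6 20 21 18]
t=12: x=[5.1350 5.8650 7.8900 18.2450 20.4600 18.4050] k=[1 9 12 17 24 17]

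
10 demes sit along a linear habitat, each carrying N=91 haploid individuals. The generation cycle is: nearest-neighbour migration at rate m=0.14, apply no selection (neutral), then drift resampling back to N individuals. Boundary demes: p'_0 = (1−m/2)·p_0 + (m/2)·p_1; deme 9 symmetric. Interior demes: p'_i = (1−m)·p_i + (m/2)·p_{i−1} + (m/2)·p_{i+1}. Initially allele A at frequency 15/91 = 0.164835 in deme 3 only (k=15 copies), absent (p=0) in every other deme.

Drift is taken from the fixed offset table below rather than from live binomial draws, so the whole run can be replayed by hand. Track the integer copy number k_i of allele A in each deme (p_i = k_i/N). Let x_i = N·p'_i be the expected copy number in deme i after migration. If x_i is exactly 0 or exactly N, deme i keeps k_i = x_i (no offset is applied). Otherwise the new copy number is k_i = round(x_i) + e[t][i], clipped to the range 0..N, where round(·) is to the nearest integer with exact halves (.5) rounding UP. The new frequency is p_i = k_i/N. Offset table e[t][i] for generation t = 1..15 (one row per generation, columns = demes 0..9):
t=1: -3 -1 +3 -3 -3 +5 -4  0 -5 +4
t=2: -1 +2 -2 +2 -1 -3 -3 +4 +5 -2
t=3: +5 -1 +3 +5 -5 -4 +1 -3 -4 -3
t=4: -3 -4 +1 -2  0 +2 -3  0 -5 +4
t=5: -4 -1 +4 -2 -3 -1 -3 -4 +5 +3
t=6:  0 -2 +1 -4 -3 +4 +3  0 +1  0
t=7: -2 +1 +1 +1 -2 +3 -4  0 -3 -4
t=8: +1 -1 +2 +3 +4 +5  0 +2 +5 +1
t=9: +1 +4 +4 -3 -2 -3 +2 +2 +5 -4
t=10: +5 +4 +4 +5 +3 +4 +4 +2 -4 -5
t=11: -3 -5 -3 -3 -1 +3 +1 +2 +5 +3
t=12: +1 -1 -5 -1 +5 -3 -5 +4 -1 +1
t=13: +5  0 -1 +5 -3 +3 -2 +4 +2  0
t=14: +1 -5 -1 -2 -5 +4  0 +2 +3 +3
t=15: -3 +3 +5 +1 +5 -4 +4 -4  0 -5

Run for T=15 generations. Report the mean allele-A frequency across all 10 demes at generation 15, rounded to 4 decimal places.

0.0604

t=0: k=[0 0 0 15 0 0 0 0 0 0]
t=1: x=[0.0000 0.0000 1.0500 12.9000 1.0500 0.0000 0.0000 0.0000 0.0000 0.0000] k=[0 0 4 10 0 0 0 0 0 0]
t=2: x=[0.0000 0.2800 4.1400 8.8800 0.7000 0.0000 0.0000 0.0000 0.0000 0.0000] k=[0 2 2 11 0 0 0 0 0 0]
t=3: x=[0.1400 1.8600 2.6300 9.6000 0.7700 0.0000 0.0000 0.0000 0.0000 0.0000] k=[5 1 6 15 0 0 0 0 0 0]
t=4: x=[4.7200 1.6300 6.2800 13.3200 1.0500 0.0000 0.0000 0.0000 0.0000 0.0000] k=[2 0 7 11 1 0 0 0 0 0]
t=5: x=[1.8600 0.6300 6.7900 10.0200 1.6300 0.0700 0.0000 0.0000 0.0000 0.0000] k=[0 0 11 8 0 0 0 0 0 0]
t=6: x=[0.0000 0.7700 10.0200 7.6500 0.5600 0.0000 0.0000 0.0000 0.0000 0.0000] k=[0 0 11 4 0 0 0 0 0 0]
t=7: x=[0.0000 0.7700 9.7400 4.2100 0.2800 0.0000 0.0000 0.0000 0.0000 0.0000] k=[0 2 11 5 0 0 0 0 0 0]
t=8: x=[0.1400 2.4900 9.9500 5.0700 0.3500 0.0000 0.0000 0.0000 0.0000 0.0000] k=[1 1 12 8 4 0 0 0 0 0]
t=9: x=[1.0000 1.7700 10.9500 8.0000 4.0000 0.2800 0.0000 0.0000 0.0000 0.0000] k=[2 6 15 5 2 0 0 0 0 0]
t=10: x=[2.2800 6.3500 13.6700 5.4900 2.0700 0.1400 0.0000 0.0000 0.0000 0.0000] k=[7 10 18 10 5 4 0 0 0 0]
t=11: x=[7.2100 10.3500 16.8800 10.2100 5.2800 3.7900 0.2800 0.0000 0.0000 0.0000] k=[4 5 14 7 4 7 1 0 0 0]
t=12: x=[4.0700 5.5600 12.8800 7.2800 4.4200 6.3700 1.3500 0.0700 0.0000 0.0000] k=[5 5 8 6 9 3 0 4 0 0]
t=13: x=[5.0000 5.2100 7.6500 6.3500 8.3700 3.2100 0.4900 3.4400 0.2800 0.0000] k=[10 5 7 11 5 6 0 7 2 0]
t=14: x=[9.6500 5.4900 7.1400 10.3000 5.4900 5.5100 0.9100 6.1600 2.2100 0.1400] k=[11 0 6 8 0 10 1 8 5 3]
t=15: x=[10.2300 1.1900 5.7200 7.3000 1.2600 8.6700 2.1200 7.3000 5.0700 3.1400] k=[7 4 11 8 6 5 6 3 5 0]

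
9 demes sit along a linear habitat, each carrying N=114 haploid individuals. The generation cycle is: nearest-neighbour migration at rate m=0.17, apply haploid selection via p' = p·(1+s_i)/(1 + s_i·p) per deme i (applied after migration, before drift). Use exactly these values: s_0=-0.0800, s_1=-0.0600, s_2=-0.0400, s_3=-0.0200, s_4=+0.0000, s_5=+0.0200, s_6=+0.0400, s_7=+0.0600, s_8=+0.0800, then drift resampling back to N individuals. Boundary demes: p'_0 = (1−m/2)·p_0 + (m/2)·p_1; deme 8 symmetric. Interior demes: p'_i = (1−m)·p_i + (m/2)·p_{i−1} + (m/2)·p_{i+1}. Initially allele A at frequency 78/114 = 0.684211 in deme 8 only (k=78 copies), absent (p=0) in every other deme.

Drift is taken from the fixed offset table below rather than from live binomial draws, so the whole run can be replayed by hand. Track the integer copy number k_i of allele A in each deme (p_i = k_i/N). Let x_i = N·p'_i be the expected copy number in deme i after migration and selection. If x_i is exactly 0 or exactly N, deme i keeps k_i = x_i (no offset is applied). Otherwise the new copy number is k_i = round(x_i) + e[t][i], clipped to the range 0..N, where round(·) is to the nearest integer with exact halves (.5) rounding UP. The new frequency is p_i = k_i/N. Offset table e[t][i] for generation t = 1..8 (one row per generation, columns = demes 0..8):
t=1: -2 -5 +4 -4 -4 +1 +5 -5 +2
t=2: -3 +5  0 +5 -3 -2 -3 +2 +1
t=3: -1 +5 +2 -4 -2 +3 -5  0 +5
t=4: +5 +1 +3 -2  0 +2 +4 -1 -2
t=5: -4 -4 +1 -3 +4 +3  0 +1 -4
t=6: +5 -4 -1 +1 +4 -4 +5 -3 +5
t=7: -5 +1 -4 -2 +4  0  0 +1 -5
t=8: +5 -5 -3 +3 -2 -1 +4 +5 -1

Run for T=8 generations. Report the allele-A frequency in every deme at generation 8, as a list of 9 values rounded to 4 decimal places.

t=0: k=[0 0 0 0 0 0 0 0 78]
t=1: x=[0.0000 0.0000 0.0000 0.0000 0.0000 0.0000 0.0000 7.0034 73.4033] k=[0 0 0 0 0 0 0 2 75]
t=2: x=[0.0000 0.0000 0.0000 0.0000 0.0000 0.0000 0.1768 8.4812 70.8769] k=[0 0 0 0 0 0 0 10 72]
t=3: x=[0.0000 0.0000 0.0000 0.0000 0.0000 0.0000 0.8837 15.1701 68.8445] k=[0 0 0 0 0 0 0 15 74]
t=4: x=[0.0000 0.0000 0.0000 0.0000 0.0000 0.0000 1.3254 19.6704 71.0636] k=[0 0 0 0 0 0 5 19 69]
t=5: x=[0.0000 0.0000 0.0000 0.0000 0.0000 0.4335 5.9835 23.1152 66.8906] k=[0 0 0 0 0 3 6 24 63]
t=6: x=[0.0000 0.0000 0.0000 0.0000 0.2550 3.0584 7.5467 26.9661 61.8685] k=[0 0 0 0 4 0 13 24 67]
t=7: x=[0.0000 0.0000 0.0000 0.3332 3.3200 1.4735 13.2834 27.9304 65.5009] k=[0 0 0 0 7 1 13 29 61]
t=8: x=[0.0000 0.0000 0.0000 0.5832 5.8950 2.5795 13.8090 31.6755 60.4693] k=[0 0 0 4 4 2 18 37 59]

[0.0000, 0.0000, 0.0000, 0.0351, 0.0351, 0.0175, 0.1579, 0.3246, 0.5175]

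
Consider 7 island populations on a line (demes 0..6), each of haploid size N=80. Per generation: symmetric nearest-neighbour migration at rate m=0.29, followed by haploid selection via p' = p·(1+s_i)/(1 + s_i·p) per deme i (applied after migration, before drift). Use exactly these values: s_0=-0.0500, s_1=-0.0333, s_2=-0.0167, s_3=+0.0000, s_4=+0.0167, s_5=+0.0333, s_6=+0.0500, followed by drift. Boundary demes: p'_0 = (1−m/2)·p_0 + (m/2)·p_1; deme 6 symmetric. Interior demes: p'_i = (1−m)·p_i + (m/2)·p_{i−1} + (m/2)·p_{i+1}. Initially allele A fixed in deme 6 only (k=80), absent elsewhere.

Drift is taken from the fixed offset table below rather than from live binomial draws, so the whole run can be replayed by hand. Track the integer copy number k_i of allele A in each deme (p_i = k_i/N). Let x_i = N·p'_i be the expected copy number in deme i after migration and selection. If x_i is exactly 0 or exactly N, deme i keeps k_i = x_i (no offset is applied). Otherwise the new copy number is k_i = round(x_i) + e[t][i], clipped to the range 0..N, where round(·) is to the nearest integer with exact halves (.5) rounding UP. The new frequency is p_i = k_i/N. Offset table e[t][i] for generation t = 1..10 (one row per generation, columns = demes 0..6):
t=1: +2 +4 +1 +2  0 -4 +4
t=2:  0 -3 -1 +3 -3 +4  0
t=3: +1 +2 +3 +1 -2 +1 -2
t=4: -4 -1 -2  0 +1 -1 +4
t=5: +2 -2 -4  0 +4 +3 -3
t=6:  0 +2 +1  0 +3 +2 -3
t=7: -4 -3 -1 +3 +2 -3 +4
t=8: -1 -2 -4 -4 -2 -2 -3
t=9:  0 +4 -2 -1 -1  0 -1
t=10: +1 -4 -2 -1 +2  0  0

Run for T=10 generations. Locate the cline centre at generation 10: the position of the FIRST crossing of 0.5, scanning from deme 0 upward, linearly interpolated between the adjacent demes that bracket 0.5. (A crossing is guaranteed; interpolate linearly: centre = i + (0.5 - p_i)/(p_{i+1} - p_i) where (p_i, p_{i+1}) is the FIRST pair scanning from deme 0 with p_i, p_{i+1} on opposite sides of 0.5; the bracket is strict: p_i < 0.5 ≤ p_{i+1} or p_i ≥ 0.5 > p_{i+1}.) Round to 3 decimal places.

t=0: k=[0 0 0 0 0 0 80]
t=1: x=[0.0000 0.0000 0.0000 0.0000 0.0000 11.9287 68.8756] k=[0 0 0 0 0 8 73]
t=2: x=[0.0000 0.0000 0.0000 0.0000 1.1791 16.6936 64.2027] k=[0 0 0 0 0 21 64]
t=3: x=[0.0000 0.0000 0.0000 0.0000 3.0939 24.7464 58.5398] k=[0 0 0 0 1 26 57]
t=4: x=[0.0000 0.0000 0.0000 0.1450 4.5506 27.4577 53.3786] k=[0 0 0 0 6 26 57]
t=5: x=[0.0000 0.0000 0.0000 0.8700 8.1504 28.1901 53.3786] k=[0 0 0 1 12 31 50]
t=6: x=[0.0000 0.0000 0.1426 2.4500 13.3431 31.6242 48.1845] k=[0 0 1 2 16 34 45]
t=7: x=[0.0000 0.1402 0.9835 3.8850 16.7987 33.6218 44.3715] k=[0 0 0 7 19 31 48]
t=8: x=[0.0000 0.0000 0.9983 7.7250 19.2410 32.3542 46.4887] k=[0 0 0 4 17 30 43]
t=9: x=[0.0000 0.0000 0.5704 5.3050 17.2228 30.6167 42.0892] k=[0 0 0 4 16 31 41]
t=10: x=[0.0000 0.0000 0.5704 5.1600 16.6523 30.8938 40.5258] k=[0 0 0 4 19 31 41]

5.900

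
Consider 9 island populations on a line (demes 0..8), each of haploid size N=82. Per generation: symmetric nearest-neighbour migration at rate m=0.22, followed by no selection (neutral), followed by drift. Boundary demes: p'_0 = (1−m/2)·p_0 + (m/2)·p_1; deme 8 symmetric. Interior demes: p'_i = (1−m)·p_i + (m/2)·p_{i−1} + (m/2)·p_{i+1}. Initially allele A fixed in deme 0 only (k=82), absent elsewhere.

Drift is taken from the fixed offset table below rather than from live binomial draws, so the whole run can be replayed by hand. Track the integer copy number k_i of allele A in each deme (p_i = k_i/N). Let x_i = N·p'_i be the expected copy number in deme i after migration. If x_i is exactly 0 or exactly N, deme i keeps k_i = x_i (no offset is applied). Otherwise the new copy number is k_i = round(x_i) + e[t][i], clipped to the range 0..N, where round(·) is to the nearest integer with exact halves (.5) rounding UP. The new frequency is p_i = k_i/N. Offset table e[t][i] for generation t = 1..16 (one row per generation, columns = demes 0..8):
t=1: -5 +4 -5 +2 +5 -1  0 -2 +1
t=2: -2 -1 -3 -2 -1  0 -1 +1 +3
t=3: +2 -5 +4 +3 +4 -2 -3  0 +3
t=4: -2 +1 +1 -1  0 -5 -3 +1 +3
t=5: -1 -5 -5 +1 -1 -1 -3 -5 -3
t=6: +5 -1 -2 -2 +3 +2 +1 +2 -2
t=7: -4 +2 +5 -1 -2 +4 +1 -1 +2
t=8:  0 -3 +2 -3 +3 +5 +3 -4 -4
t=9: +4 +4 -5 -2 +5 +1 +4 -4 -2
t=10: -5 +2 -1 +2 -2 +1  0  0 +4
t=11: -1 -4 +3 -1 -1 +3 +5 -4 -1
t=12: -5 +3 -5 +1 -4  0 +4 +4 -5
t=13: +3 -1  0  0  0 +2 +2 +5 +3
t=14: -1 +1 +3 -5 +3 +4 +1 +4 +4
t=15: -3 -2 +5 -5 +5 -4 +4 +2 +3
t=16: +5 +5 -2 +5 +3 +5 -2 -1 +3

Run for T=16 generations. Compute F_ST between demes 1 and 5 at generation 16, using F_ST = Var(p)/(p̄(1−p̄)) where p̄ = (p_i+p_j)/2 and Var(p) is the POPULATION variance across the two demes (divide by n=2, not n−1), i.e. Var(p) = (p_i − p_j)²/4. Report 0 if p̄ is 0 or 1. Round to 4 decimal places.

0.0166

t=0: k=[82 0 0 0 0 0 0 0 0]
t=1: x=[72.9800 9.0200 0.0000 0.0000 0.0000 0.0000 0.0000 0.0000 0.0000] k=[68 13 0 0 0 0 0 0 0]
t=2: x=[61.9500 17.6200 1.4300 0.0000 0.0000 0.0000 0.0000 0.0000 0.0000] k=[60 17 0 0 0 0 0 0 0]
t=3: x=[55.2700 19.8600 1.8700 0.0000 0.0000 0.0000 0.0000 0.0000 0.0000] k=[57 15 6 0 0 0 0 0 0]
t=4: x=[52.3800 18.6300 6.3300 0.6600 0.0000 0.0000 0.0000 0.0000 0.0000] k=[50 20 7 0 0 0 0 0 0]
t=5: x=[46.7000 21.8700 7.6600 0.7700 0.0000 0.0000 0.0000 0.0000 0.0000] k=[46 17 3 2 0 0 0 0 0]
t=6: x=[42.8100 18.6500 4.4300 1.8900 0.2200 0.0000 0.0000 0.0000 0.0000] k=[48 18 2 0 3 0 0 0 0]
t=7: x=[44.7000 19.5400 3.5400 0.5500 2.3400 0.3300 0.0000 0.0000 0.0000] k=[41 22 9 0 0 4 0 0 0]
t=8: x=[38.9100 22.6600 9.4400 0.9900 0.4400 3.1200 0.4400 0.0000 0.0000] k=[39 20 11 0 3 8 3 0 0]
t=9: x=[36.9100 21.1000 10.7800 1.5400 3.2200 6.9000 3.2200 0.3300 0.0000] k=[41 25 6 0 8 8 7 0 0]
t=10: x=[39.2400 24.6700 7.4300 1.5400 7.1200 7.8900 6.3400 0.7700 0.0000] k=[34 27 6 4 5 9 6 1 0]
t=11: x=[33.2300 25.4600 8.0900 4.3300 5.3300 8.2300 5.7800 1.4400 0.1100] k=[32 21 11 3 4 11 11 0 0]
t=12: x=[30.7900 21.1100 11.2200 3.9900 4.6600 10.2300 9.7900 1.2100 0.0000] k=[26 24 6 5 1 10 14 5 0]
t=13: x=[25.7800 22.2400 7.8700 4.6700 2.4300 9.4500 12.5700 5.4400 0.5500] k=[29 21 8 5 2 11 15 10 4]
t=14: x=[28.1200 20.4500 9.1000 5.0000 3.3200 10.4500 14.0100 9.8900 4.6600] k=[27 21 12 0 6 14 15 14 9]
t=15: x=[26.3400 20.6700 11.6700 1.9800 6.2200 13.2300 14.7800 13.5600 9.5500] k=[23 19 17 0 11 9 19 16 13]
t=16: x=[22.5600 19.2200 15.3500 3.0800 9.5700 10.3200 17.5700 16.0000 13.3300] k=[28 24 13 8 13 15 16 15 16]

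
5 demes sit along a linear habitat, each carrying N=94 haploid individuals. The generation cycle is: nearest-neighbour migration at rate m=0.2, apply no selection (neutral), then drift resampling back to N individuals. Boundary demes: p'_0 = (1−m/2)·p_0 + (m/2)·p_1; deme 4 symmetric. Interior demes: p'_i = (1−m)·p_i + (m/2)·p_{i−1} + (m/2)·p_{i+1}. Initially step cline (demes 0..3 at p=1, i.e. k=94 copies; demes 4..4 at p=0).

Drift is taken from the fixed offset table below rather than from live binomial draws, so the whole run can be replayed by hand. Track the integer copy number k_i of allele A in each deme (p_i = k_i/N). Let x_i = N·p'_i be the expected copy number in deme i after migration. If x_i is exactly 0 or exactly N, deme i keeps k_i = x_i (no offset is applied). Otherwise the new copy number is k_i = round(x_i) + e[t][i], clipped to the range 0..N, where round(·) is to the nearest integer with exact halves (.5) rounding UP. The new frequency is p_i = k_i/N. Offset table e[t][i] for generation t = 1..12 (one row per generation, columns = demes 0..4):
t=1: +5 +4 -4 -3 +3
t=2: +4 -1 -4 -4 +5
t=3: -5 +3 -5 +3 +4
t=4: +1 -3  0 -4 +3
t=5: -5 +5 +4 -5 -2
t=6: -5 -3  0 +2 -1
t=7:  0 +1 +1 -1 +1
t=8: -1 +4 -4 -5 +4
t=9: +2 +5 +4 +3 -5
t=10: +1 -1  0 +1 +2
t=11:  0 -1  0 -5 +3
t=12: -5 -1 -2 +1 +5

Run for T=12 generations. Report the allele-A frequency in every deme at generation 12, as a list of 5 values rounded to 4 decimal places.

[0.9043, 0.9255, 0.8085, 0.6596, 0.6383]

t=0: k=[94 94 94 94 0]
t=1: x=[94.0000 94.0000 94.0000 84.6000 9.4000] k=[94 94 94 82 12]
t=2: x=[94.0000 94.0000 92.8000 76.2000 19.0000] k=[94 94 89 72 24]
t=3: x=[94.0000 93.5000 87.8000 68.9000 28.8000] k=[94 94 83 72 33]
t=4: x=[94.0000 92.9000 83.0000 69.2000 36.9000] k=[94 90 83 65 40]
t=5: x=[93.6000 89.7000 81.9000 64.3000 42.5000] k=[89 94 86 59 41]
t=6: x=[89.5000 92.7000 84.1000 59.9000 42.8000] k=[85 90 84 62 42]
t=7: x=[85.5000 88.9000 82.4000 62.2000 44.0000] k=[86 90 83 61 45]
t=8: x=[86.4000 88.9000 81.5000 61.6000 46.6000] k=[85 93 78 57 51]
t=9: x=[85.8000 90.7000 77.4000 58.5000 51.6000] k=[88 94 81 62 47]
t=10: x=[88.6000 92.1000 80.4000 62.4000 48.5000] k=[90 91 80 63 51]
t=11: x=[90.1000 89.8000 79.4000 63.5000 52.2000] k=[90 89 79 59 55]
t=12: x=[89.9000 88.1000 78.0000 60.6000 55.4000] k=[85 87 76 62 60]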